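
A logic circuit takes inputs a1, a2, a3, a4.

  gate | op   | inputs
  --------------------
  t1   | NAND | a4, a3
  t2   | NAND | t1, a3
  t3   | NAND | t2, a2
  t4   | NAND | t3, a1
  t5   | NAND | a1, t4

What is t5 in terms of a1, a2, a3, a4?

t1 = a4 NAND a3
t2 = t1 NAND a3 = (a4 NAND a3) NAND a3
t3 = t2 NAND a2 = ((a4 NAND a3) NAND a3) NAND a2
t4 = t3 NAND a1 = (((a4 NAND a3) NAND a3) NAND a2) NAND a1
t5 = a1 NAND t4 = a1 NAND ((((a4 NAND a3) NAND a3) NAND a2) NAND a1)

a1 NAND ((((a4 NAND a3) NAND a3) NAND a2) NAND a1)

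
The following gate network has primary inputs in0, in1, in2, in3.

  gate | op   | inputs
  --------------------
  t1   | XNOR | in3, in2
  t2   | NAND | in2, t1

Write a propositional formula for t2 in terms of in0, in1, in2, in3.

t1 = in3 XNOR in2
t2 = in2 NAND t1 = in2 NAND (in3 XNOR in2)

in2 NAND (in3 XNOR in2)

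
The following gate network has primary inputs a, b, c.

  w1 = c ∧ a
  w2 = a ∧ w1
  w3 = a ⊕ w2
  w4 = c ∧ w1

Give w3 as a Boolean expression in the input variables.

w1 = c ∧ a
w2 = a ∧ w1 = a ∧ (c ∧ a)
w3 = a ⊕ w2 = a ⊕ (a ∧ (c ∧ a))

a ⊕ (a ∧ (c ∧ a))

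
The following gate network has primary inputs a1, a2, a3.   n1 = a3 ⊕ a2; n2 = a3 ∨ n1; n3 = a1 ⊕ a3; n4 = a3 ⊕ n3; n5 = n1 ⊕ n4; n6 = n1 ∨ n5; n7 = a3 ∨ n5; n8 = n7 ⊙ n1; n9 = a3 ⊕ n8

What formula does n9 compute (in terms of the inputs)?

a3 ⊕ ((a3 ∨ ((a3 ⊕ a2) ⊕ (a3 ⊕ (a1 ⊕ a3)))) ⊙ (a3 ⊕ a2))

n1 = a3 ⊕ a2
n3 = a1 ⊕ a3
n4 = a3 ⊕ n3 = a3 ⊕ (a1 ⊕ a3)
n5 = n1 ⊕ n4 = (a3 ⊕ a2) ⊕ (a3 ⊕ (a1 ⊕ a3))
n7 = a3 ∨ n5 = a3 ∨ ((a3 ⊕ a2) ⊕ (a3 ⊕ (a1 ⊕ a3)))
n8 = n7 ⊙ n1 = (a3 ∨ ((a3 ⊕ a2) ⊕ (a3 ⊕ (a1 ⊕ a3)))) ⊙ (a3 ⊕ a2)
n9 = a3 ⊕ n8 = a3 ⊕ ((a3 ∨ ((a3 ⊕ a2) ⊕ (a3 ⊕ (a1 ⊕ a3)))) ⊙ (a3 ⊕ a2))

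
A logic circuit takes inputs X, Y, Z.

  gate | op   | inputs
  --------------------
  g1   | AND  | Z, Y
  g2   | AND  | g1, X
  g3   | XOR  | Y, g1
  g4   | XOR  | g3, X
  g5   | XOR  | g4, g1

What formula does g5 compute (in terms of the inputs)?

g1 = Z AND Y
g3 = Y XOR g1 = Y XOR (Z AND Y)
g4 = g3 XOR X = (Y XOR (Z AND Y)) XOR X
g5 = g4 XOR g1 = ((Y XOR (Z AND Y)) XOR X) XOR (Z AND Y)

((Y XOR (Z AND Y)) XOR X) XOR (Z AND Y)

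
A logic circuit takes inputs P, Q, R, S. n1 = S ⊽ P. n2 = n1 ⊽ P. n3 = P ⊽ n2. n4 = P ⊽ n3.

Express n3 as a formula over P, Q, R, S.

n1 = S ⊽ P
n2 = n1 ⊽ P = (S ⊽ P) ⊽ P
n3 = P ⊽ n2 = P ⊽ ((S ⊽ P) ⊽ P)

P ⊽ ((S ⊽ P) ⊽ P)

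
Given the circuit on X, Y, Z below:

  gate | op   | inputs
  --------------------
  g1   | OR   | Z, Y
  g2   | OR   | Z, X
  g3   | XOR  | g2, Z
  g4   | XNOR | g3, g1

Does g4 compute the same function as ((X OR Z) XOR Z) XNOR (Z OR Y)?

Yes

g1 = Z OR Y
g2 = Z OR X
g3 = g2 XOR Z = (Z OR X) XOR Z
g4 = g3 XNOR g1 = ((Z OR X) XOR Z) XNOR (Z OR Y)
At X=0, Y=0, Z=1: circuit gives 0, formula gives 0.
At X=0, Y=0, Z=0: circuit gives 1, formula gives 1.
Agrees on all 8 inputs.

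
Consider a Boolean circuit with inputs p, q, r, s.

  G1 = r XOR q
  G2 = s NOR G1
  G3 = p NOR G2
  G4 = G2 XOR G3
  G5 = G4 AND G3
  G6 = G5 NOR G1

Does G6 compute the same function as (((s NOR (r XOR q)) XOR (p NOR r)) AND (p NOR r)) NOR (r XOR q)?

G1 = r XOR q
G2 = s NOR G1 = s NOR (r XOR q)
G3 = p NOR G2 = p NOR (s NOR (r XOR q))
G4 = G2 XOR G3 = (s NOR (r XOR q)) XOR (p NOR (s NOR (r XOR q)))
G5 = G4 AND G3 = ((s NOR (r XOR q)) XOR (p NOR (s NOR (r XOR q)))) AND (p NOR (s NOR (r XOR q)))
G6 = G5 NOR G1 = (((s NOR (r XOR q)) XOR (p NOR (s NOR (r XOR q)))) AND (p NOR (s NOR (r XOR q)))) NOR (r XOR q)
At p=0, q=1, r=1, s=1: circuit gives 0, formula gives 1.

No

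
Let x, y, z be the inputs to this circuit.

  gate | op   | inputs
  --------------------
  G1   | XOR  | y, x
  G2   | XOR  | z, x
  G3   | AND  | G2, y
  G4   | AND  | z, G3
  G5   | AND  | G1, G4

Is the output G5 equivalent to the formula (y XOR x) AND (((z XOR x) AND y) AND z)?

G1 = y XOR x
G2 = z XOR x
G3 = G2 AND y = (z XOR x) AND y
G4 = z AND G3 = z AND ((z XOR x) AND y)
G5 = G1 AND G4 = (y XOR x) AND (z AND ((z XOR x) AND y))
At x=0, y=0, z=0: circuit gives 0, formula gives 0.
At x=0, y=1, z=1: circuit gives 1, formula gives 1.
Agrees on all 8 inputs.

Yes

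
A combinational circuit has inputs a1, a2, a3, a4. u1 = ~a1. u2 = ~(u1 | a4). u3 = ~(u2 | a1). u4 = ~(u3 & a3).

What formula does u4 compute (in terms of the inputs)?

~((~((~(~a1 | a4)) | a1)) & a3)

u1 = ~a1
u2 = ~(u1 | a4) = ~(~a1 | a4)
u3 = ~(u2 | a1) = ~((~(~a1 | a4)) | a1)
u4 = ~(u3 & a3) = ~((~((~(~a1 | a4)) | a1)) & a3)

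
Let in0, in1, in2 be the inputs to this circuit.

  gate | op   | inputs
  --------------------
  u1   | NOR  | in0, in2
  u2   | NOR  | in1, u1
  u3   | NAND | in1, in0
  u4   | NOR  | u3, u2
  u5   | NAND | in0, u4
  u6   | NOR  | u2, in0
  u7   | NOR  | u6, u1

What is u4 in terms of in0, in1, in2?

u1 = in0 NOR in2
u2 = in1 NOR u1 = in1 NOR (in0 NOR in2)
u3 = in1 NAND in0
u4 = u3 NOR u2 = (in1 NAND in0) NOR (in1 NOR (in0 NOR in2))

(in1 NAND in0) NOR (in1 NOR (in0 NOR in2))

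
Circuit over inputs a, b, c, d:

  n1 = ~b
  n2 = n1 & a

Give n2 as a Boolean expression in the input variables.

n1 = ~b
n2 = n1 & a = ~b & a

~b & a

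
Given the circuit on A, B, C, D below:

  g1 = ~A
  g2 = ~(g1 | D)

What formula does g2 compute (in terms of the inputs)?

~(~A | D)

g1 = ~A
g2 = ~(g1 | D) = ~(~A | D)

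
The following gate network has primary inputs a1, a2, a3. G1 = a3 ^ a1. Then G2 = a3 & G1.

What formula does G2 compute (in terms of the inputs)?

a3 & (a3 ^ a1)

G1 = a3 ^ a1
G2 = a3 & G1 = a3 & (a3 ^ a1)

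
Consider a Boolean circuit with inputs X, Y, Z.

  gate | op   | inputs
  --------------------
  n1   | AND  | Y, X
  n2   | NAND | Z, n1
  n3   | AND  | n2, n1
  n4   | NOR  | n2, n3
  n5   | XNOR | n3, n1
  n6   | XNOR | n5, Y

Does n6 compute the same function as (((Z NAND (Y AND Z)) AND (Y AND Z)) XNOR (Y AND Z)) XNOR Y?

n1 = Y AND X
n2 = Z NAND n1 = Z NAND (Y AND X)
n3 = n2 AND n1 = (Z NAND (Y AND X)) AND (Y AND X)
n5 = n3 XNOR n1 = ((Z NAND (Y AND X)) AND (Y AND X)) XNOR (Y AND X)
n6 = n5 XNOR Y = (((Z NAND (Y AND X)) AND (Y AND X)) XNOR (Y AND X)) XNOR Y
At X=0, Y=1, Z=1: circuit gives 1, formula gives 0.

No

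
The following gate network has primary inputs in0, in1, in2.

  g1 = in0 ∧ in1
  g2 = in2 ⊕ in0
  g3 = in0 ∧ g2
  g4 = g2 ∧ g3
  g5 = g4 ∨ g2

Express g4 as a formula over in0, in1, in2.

g2 = in2 ⊕ in0
g3 = in0 ∧ g2 = in0 ∧ (in2 ⊕ in0)
g4 = g2 ∧ g3 = (in2 ⊕ in0) ∧ (in0 ∧ (in2 ⊕ in0))

(in2 ⊕ in0) ∧ (in0 ∧ (in2 ⊕ in0))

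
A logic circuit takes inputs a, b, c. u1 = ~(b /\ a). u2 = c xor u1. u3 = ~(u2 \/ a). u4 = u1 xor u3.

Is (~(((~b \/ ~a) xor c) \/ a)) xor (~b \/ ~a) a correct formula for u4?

Yes

u1 = ~(b /\ a)
u2 = c xor u1 = c xor (~(b /\ a))
u3 = ~(u2 \/ a) = ~((c xor (~(b /\ a))) \/ a)
u4 = u1 xor u3 = (~(b /\ a)) xor (~((c xor (~(b /\ a))) \/ a))
At a=0, b=0, c=1: circuit gives 0, formula gives 0.
At a=0, b=0, c=0: circuit gives 1, formula gives 1.
Agrees on all 8 inputs.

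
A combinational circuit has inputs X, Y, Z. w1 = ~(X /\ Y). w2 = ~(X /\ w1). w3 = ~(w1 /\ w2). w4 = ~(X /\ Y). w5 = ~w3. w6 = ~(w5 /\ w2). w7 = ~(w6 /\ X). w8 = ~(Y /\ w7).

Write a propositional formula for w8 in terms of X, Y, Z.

w1 = ~(X /\ Y)
w2 = ~(X /\ w1) = ~(X /\ (~(X /\ Y)))
w3 = ~(w1 /\ w2) = ~((~(X /\ Y)) /\ (~(X /\ (~(X /\ Y)))))
w5 = ~w3 = ~(~((~(X /\ Y)) /\ (~(X /\ (~(X /\ Y))))))
w6 = ~(w5 /\ w2) = ~(~(~((~(X /\ Y)) /\ (~(X /\ (~(X /\ Y)))))) /\ (~(X /\ (~(X /\ Y)))))
w7 = ~(w6 /\ X) = ~((~(~(~((~(X /\ Y)) /\ (~(X /\ (~(X /\ Y)))))) /\ (~(X /\ (~(X /\ Y)))))) /\ X)
w8 = ~(Y /\ w7) = ~(Y /\ (~((~(~(~((~(X /\ Y)) /\ (~(X /\ (~(X /\ Y)))))) /\ (~(X /\ (~(X /\ Y)))))) /\ X)))

~(Y /\ (~((~(~(~((~(X /\ Y)) /\ (~(X /\ (~(X /\ Y)))))) /\ (~(X /\ (~(X /\ Y)))))) /\ X)))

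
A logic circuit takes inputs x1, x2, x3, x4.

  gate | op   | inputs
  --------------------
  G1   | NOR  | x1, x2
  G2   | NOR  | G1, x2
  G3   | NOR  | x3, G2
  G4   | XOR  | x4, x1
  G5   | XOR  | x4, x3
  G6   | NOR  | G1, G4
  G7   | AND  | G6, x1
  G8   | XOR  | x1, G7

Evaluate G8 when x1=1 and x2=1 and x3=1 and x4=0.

1

G1 = 1 NOR 1 = 0
G4 = 0 XOR 1 = 1
G6 = 0 NOR 1 = 0
G7 = 0 AND 1 = 0
G8 = 1 XOR 0 = 1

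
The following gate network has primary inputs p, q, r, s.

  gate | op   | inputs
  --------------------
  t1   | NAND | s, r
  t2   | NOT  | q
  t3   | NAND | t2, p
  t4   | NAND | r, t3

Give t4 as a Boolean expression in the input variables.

r NAND (NOT q NAND p)

t2 = NOT q
t3 = t2 NAND p = NOT q NAND p
t4 = r NAND t3 = r NAND (NOT q NAND p)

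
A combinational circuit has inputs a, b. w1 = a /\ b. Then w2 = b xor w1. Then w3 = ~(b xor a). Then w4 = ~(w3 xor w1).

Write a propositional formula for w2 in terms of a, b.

b xor (a /\ b)

w1 = a /\ b
w2 = b xor w1 = b xor (a /\ b)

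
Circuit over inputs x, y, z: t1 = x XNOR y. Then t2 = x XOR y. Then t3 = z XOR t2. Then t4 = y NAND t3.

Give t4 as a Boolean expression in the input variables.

t2 = x XOR y
t3 = z XOR t2 = z XOR (x XOR y)
t4 = y NAND t3 = y NAND (z XOR (x XOR y))

y NAND (z XOR (x XOR y))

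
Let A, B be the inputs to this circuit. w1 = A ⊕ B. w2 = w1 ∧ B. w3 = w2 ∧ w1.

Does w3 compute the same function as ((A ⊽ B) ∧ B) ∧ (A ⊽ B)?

w1 = A ⊕ B
w2 = w1 ∧ B = (A ⊕ B) ∧ B
w3 = w2 ∧ w1 = ((A ⊕ B) ∧ B) ∧ (A ⊕ B)
At A=0, B=1: circuit gives 1, formula gives 0.

No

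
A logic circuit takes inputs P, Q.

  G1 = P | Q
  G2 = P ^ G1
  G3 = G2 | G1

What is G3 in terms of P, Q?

(P ^ (P | Q)) | (P | Q)

G1 = P | Q
G2 = P ^ G1 = P ^ (P | Q)
G3 = G2 | G1 = (P ^ (P | Q)) | (P | Q)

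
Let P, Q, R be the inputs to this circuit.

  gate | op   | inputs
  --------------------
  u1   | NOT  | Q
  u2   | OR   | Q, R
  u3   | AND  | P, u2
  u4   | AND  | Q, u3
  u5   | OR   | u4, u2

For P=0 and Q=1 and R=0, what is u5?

1

u2 = 1 OR 0 = 1
u3 = 0 AND 1 = 0
u4 = 1 AND 0 = 0
u5 = 0 OR 1 = 1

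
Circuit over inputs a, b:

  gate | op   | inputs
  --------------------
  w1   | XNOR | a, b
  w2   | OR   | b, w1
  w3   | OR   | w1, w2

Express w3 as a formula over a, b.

(a XNOR b) OR (b OR (a XNOR b))

w1 = a XNOR b
w2 = b OR w1 = b OR (a XNOR b)
w3 = w1 OR w2 = (a XNOR b) OR (b OR (a XNOR b))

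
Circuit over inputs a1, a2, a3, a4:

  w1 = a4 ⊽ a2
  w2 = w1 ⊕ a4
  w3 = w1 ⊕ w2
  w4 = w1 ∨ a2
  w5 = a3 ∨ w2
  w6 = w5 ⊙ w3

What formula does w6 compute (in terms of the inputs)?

(a3 ∨ ((a4 ⊽ a2) ⊕ a4)) ⊙ ((a4 ⊽ a2) ⊕ ((a4 ⊽ a2) ⊕ a4))

w1 = a4 ⊽ a2
w2 = w1 ⊕ a4 = (a4 ⊽ a2) ⊕ a4
w3 = w1 ⊕ w2 = (a4 ⊽ a2) ⊕ ((a4 ⊽ a2) ⊕ a4)
w5 = a3 ∨ w2 = a3 ∨ ((a4 ⊽ a2) ⊕ a4)
w6 = w5 ⊙ w3 = (a3 ∨ ((a4 ⊽ a2) ⊕ a4)) ⊙ ((a4 ⊽ a2) ⊕ ((a4 ⊽ a2) ⊕ a4))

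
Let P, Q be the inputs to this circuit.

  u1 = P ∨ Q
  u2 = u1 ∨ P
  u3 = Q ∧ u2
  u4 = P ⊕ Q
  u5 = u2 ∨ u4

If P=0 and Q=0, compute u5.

0

u1 = 0 ∨ 0 = 0
u2 = 0 ∨ 0 = 0
u4 = 0 ⊕ 0 = 0
u5 = 0 ∨ 0 = 0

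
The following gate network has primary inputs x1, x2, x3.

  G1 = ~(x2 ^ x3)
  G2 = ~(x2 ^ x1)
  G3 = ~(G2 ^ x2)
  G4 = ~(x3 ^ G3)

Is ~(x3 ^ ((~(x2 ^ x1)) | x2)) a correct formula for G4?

No

G2 = ~(x2 ^ x1)
G3 = ~(G2 ^ x2) = ~((~(x2 ^ x1)) ^ x2)
G4 = ~(x3 ^ G3) = ~(x3 ^ (~((~(x2 ^ x1)) ^ x2)))
At x1=0, x2=0, x3=0: circuit gives 1, formula gives 0.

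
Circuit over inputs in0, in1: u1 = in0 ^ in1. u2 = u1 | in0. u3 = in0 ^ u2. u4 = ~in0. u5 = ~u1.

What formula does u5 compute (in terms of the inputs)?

u1 = in0 ^ in1
u5 = ~u1 = ~(in0 ^ in1)

~(in0 ^ in1)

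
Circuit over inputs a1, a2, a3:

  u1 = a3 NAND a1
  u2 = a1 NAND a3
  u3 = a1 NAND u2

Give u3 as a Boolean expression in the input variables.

u2 = a1 NAND a3
u3 = a1 NAND u2 = a1 NAND (a1 NAND a3)

a1 NAND (a1 NAND a3)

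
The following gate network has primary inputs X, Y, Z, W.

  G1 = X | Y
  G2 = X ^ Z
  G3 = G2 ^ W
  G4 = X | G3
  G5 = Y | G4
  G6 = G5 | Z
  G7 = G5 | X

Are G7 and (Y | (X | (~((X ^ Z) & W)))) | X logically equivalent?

G2 = X ^ Z
G3 = G2 ^ W = (X ^ Z) ^ W
G4 = X | G3 = X | ((X ^ Z) ^ W)
G5 = Y | G4 = Y | (X | ((X ^ Z) ^ W))
G7 = G5 | X = (Y | (X | ((X ^ Z) ^ W))) | X
At X=0, Y=0, Z=0, W=0: circuit gives 0, formula gives 1.

No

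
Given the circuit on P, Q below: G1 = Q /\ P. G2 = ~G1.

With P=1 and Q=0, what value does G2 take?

G1 = 0 /\ 1 = 0
G2 = ~0 = 1

1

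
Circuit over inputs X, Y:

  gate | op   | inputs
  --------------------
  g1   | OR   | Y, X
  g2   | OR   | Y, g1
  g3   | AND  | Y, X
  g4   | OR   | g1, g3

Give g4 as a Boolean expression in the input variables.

g1 = Y OR X
g3 = Y AND X
g4 = g1 OR g3 = (Y OR X) OR (Y AND X)

(Y OR X) OR (Y AND X)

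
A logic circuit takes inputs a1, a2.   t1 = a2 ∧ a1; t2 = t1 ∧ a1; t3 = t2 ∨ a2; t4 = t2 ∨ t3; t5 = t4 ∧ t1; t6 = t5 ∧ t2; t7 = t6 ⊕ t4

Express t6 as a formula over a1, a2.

t1 = a2 ∧ a1
t2 = t1 ∧ a1 = (a2 ∧ a1) ∧ a1
t3 = t2 ∨ a2 = ((a2 ∧ a1) ∧ a1) ∨ a2
t4 = t2 ∨ t3 = ((a2 ∧ a1) ∧ a1) ∨ (((a2 ∧ a1) ∧ a1) ∨ a2)
t5 = t4 ∧ t1 = (((a2 ∧ a1) ∧ a1) ∨ (((a2 ∧ a1) ∧ a1) ∨ a2)) ∧ (a2 ∧ a1)
t6 = t5 ∧ t2 = ((((a2 ∧ a1) ∧ a1) ∨ (((a2 ∧ a1) ∧ a1) ∨ a2)) ∧ (a2 ∧ a1)) ∧ ((a2 ∧ a1) ∧ a1)

((((a2 ∧ a1) ∧ a1) ∨ (((a2 ∧ a1) ∧ a1) ∨ a2)) ∧ (a2 ∧ a1)) ∧ ((a2 ∧ a1) ∧ a1)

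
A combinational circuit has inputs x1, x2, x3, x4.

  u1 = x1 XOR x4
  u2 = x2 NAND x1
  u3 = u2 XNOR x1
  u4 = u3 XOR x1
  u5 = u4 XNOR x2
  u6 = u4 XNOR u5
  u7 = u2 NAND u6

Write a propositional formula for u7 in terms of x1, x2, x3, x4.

u2 = x2 NAND x1
u3 = u2 XNOR x1 = (x2 NAND x1) XNOR x1
u4 = u3 XOR x1 = ((x2 NAND x1) XNOR x1) XOR x1
u5 = u4 XNOR x2 = (((x2 NAND x1) XNOR x1) XOR x1) XNOR x2
u6 = u4 XNOR u5 = (((x2 NAND x1) XNOR x1) XOR x1) XNOR ((((x2 NAND x1) XNOR x1) XOR x1) XNOR x2)
u7 = u2 NAND u6 = (x2 NAND x1) NAND ((((x2 NAND x1) XNOR x1) XOR x1) XNOR ((((x2 NAND x1) XNOR x1) XOR x1) XNOR x2))

(x2 NAND x1) NAND ((((x2 NAND x1) XNOR x1) XOR x1) XNOR ((((x2 NAND x1) XNOR x1) XOR x1) XNOR x2))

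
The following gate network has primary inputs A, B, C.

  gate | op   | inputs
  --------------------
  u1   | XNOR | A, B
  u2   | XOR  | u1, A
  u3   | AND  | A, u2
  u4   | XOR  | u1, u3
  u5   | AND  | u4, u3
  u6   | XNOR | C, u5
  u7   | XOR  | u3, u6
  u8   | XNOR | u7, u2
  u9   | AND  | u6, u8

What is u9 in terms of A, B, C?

(C XNOR (((A XNOR B) XOR (A AND ((A XNOR B) XOR A))) AND (A AND ((A XNOR B) XOR A)))) AND (((A AND ((A XNOR B) XOR A)) XOR (C XNOR (((A XNOR B) XOR (A AND ((A XNOR B) XOR A))) AND (A AND ((A XNOR B) XOR A))))) XNOR ((A XNOR B) XOR A))

u1 = A XNOR B
u2 = u1 XOR A = (A XNOR B) XOR A
u3 = A AND u2 = A AND ((A XNOR B) XOR A)
u4 = u1 XOR u3 = (A XNOR B) XOR (A AND ((A XNOR B) XOR A))
u5 = u4 AND u3 = ((A XNOR B) XOR (A AND ((A XNOR B) XOR A))) AND (A AND ((A XNOR B) XOR A))
u6 = C XNOR u5 = C XNOR (((A XNOR B) XOR (A AND ((A XNOR B) XOR A))) AND (A AND ((A XNOR B) XOR A)))
u7 = u3 XOR u6 = (A AND ((A XNOR B) XOR A)) XOR (C XNOR (((A XNOR B) XOR (A AND ((A XNOR B) XOR A))) AND (A AND ((A XNOR B) XOR A))))
u8 = u7 XNOR u2 = ((A AND ((A XNOR B) XOR A)) XOR (C XNOR (((A XNOR B) XOR (A AND ((A XNOR B) XOR A))) AND (A AND ((A XNOR B) XOR A))))) XNOR ((A XNOR B) XOR A)
u9 = u6 AND u8 = (C XNOR (((A XNOR B) XOR (A AND ((A XNOR B) XOR A))) AND (A AND ((A XNOR B) XOR A)))) AND (((A AND ((A XNOR B) XOR A)) XOR (C XNOR (((A XNOR B) XOR (A AND ((A XNOR B) XOR A))) AND (A AND ((A XNOR B) XOR A))))) XNOR ((A XNOR B) XOR A))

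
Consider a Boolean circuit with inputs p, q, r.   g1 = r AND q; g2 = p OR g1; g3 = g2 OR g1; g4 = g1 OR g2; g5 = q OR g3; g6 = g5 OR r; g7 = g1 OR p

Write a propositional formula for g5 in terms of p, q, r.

q OR ((p OR (r AND q)) OR (r AND q))

g1 = r AND q
g2 = p OR g1 = p OR (r AND q)
g3 = g2 OR g1 = (p OR (r AND q)) OR (r AND q)
g5 = q OR g3 = q OR ((p OR (r AND q)) OR (r AND q))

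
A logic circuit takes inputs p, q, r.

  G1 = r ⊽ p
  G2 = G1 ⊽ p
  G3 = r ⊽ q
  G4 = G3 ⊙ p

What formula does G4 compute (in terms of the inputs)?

(r ⊽ q) ⊙ p

G3 = r ⊽ q
G4 = G3 ⊙ p = (r ⊽ q) ⊙ p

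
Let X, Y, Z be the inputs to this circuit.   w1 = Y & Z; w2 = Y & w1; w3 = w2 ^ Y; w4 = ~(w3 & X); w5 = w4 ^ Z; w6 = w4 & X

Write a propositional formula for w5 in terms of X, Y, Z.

(~(((Y & (Y & Z)) ^ Y) & X)) ^ Z

w1 = Y & Z
w2 = Y & w1 = Y & (Y & Z)
w3 = w2 ^ Y = (Y & (Y & Z)) ^ Y
w4 = ~(w3 & X) = ~(((Y & (Y & Z)) ^ Y) & X)
w5 = w4 ^ Z = (~(((Y & (Y & Z)) ^ Y) & X)) ^ Z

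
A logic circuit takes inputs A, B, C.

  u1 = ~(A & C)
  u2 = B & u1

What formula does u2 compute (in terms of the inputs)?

u1 = ~(A & C)
u2 = B & u1 = B & (~(A & C))

B & (~(A & C))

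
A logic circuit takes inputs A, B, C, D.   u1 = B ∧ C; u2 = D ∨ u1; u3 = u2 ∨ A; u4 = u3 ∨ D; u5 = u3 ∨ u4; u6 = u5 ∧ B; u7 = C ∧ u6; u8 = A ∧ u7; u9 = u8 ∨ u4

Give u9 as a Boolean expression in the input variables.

(A ∧ (C ∧ ((((D ∨ (B ∧ C)) ∨ A) ∨ (((D ∨ (B ∧ C)) ∨ A) ∨ D)) ∧ B))) ∨ (((D ∨ (B ∧ C)) ∨ A) ∨ D)

u1 = B ∧ C
u2 = D ∨ u1 = D ∨ (B ∧ C)
u3 = u2 ∨ A = (D ∨ (B ∧ C)) ∨ A
u4 = u3 ∨ D = ((D ∨ (B ∧ C)) ∨ A) ∨ D
u5 = u3 ∨ u4 = ((D ∨ (B ∧ C)) ∨ A) ∨ (((D ∨ (B ∧ C)) ∨ A) ∨ D)
u6 = u5 ∧ B = (((D ∨ (B ∧ C)) ∨ A) ∨ (((D ∨ (B ∧ C)) ∨ A) ∨ D)) ∧ B
u7 = C ∧ u6 = C ∧ ((((D ∨ (B ∧ C)) ∨ A) ∨ (((D ∨ (B ∧ C)) ∨ A) ∨ D)) ∧ B)
u8 = A ∧ u7 = A ∧ (C ∧ ((((D ∨ (B ∧ C)) ∨ A) ∨ (((D ∨ (B ∧ C)) ∨ A) ∨ D)) ∧ B))
u9 = u8 ∨ u4 = (A ∧ (C ∧ ((((D ∨ (B ∧ C)) ∨ A) ∨ (((D ∨ (B ∧ C)) ∨ A) ∨ D)) ∧ B))) ∨ (((D ∨ (B ∧ C)) ∨ A) ∨ D)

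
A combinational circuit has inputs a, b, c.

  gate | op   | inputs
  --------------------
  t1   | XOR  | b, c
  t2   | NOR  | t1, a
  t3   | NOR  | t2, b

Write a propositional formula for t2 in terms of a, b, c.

(b XOR c) NOR a

t1 = b XOR c
t2 = t1 NOR a = (b XOR c) NOR a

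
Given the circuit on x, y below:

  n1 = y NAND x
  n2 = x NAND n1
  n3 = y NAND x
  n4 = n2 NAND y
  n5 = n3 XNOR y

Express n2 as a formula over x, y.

x NAND (y NAND x)

n1 = y NAND x
n2 = x NAND n1 = x NAND (y NAND x)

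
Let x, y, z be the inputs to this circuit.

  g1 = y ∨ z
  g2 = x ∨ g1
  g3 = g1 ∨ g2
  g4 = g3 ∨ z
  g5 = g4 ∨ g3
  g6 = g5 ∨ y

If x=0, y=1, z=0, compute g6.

g1 = 1 ∨ 0 = 1
g2 = 0 ∨ 1 = 1
g3 = 1 ∨ 1 = 1
g4 = 1 ∨ 0 = 1
g5 = 1 ∨ 1 = 1
g6 = 1 ∨ 1 = 1

1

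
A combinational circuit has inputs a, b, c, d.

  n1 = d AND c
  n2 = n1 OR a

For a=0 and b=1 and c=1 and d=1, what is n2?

n1 = 1 AND 1 = 1
n2 = 1 OR 0 = 1

1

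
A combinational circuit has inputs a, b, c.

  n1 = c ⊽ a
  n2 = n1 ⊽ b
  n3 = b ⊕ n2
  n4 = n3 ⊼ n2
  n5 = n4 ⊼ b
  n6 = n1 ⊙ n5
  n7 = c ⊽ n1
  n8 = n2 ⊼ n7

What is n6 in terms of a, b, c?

n1 = c ⊽ a
n2 = n1 ⊽ b = (c ⊽ a) ⊽ b
n3 = b ⊕ n2 = b ⊕ ((c ⊽ a) ⊽ b)
n4 = n3 ⊼ n2 = (b ⊕ ((c ⊽ a) ⊽ b)) ⊼ ((c ⊽ a) ⊽ b)
n5 = n4 ⊼ b = ((b ⊕ ((c ⊽ a) ⊽ b)) ⊼ ((c ⊽ a) ⊽ b)) ⊼ b
n6 = n1 ⊙ n5 = (c ⊽ a) ⊙ (((b ⊕ ((c ⊽ a) ⊽ b)) ⊼ ((c ⊽ a) ⊽ b)) ⊼ b)

(c ⊽ a) ⊙ (((b ⊕ ((c ⊽ a) ⊽ b)) ⊼ ((c ⊽ a) ⊽ b)) ⊼ b)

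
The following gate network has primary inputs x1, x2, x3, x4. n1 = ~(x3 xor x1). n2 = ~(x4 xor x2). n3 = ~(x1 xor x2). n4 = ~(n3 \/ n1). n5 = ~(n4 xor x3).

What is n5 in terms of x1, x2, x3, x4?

n1 = ~(x3 xor x1)
n3 = ~(x1 xor x2)
n4 = ~(n3 \/ n1) = ~((~(x1 xor x2)) \/ (~(x3 xor x1)))
n5 = ~(n4 xor x3) = ~((~((~(x1 xor x2)) \/ (~(x3 xor x1)))) xor x3)

~((~((~(x1 xor x2)) \/ (~(x3 xor x1)))) xor x3)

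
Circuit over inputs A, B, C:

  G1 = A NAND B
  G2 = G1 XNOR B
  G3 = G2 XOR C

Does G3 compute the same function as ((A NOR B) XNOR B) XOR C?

No

G1 = A NAND B
G2 = G1 XNOR B = (A NAND B) XNOR B
G3 = G2 XOR C = ((A NAND B) XNOR B) XOR C
At A=0, B=1, C=0: circuit gives 1, formula gives 0.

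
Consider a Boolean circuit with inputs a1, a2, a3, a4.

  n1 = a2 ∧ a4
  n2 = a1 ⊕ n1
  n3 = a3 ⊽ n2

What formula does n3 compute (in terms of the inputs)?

n1 = a2 ∧ a4
n2 = a1 ⊕ n1 = a1 ⊕ (a2 ∧ a4)
n3 = a3 ⊽ n2 = a3 ⊽ (a1 ⊕ (a2 ∧ a4))

a3 ⊽ (a1 ⊕ (a2 ∧ a4))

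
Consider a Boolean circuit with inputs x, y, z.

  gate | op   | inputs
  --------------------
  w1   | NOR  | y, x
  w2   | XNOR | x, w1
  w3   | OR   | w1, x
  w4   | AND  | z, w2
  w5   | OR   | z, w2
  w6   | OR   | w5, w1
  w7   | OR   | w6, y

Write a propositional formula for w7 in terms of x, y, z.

((z OR (x XNOR (y NOR x))) OR (y NOR x)) OR y

w1 = y NOR x
w2 = x XNOR w1 = x XNOR (y NOR x)
w5 = z OR w2 = z OR (x XNOR (y NOR x))
w6 = w5 OR w1 = (z OR (x XNOR (y NOR x))) OR (y NOR x)
w7 = w6 OR y = ((z OR (x XNOR (y NOR x))) OR (y NOR x)) OR y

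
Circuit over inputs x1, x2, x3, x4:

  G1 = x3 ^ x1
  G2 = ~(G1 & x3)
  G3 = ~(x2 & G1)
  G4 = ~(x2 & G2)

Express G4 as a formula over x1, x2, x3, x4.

G1 = x3 ^ x1
G2 = ~(G1 & x3) = ~((x3 ^ x1) & x3)
G4 = ~(x2 & G2) = ~(x2 & (~((x3 ^ x1) & x3)))

~(x2 & (~((x3 ^ x1) & x3)))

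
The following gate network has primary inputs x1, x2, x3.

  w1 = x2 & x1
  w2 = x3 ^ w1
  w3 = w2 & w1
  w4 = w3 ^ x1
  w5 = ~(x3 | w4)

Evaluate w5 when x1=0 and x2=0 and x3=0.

1

w1 = 0 & 0 = 0
w2 = 0 ^ 0 = 0
w3 = 0 & 0 = 0
w4 = 0 ^ 0 = 0
w5 = ~(0 | 0) = 1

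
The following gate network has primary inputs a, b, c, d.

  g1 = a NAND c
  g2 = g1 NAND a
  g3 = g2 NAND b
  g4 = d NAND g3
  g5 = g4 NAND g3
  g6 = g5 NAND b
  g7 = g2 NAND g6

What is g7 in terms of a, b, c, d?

g1 = a NAND c
g2 = g1 NAND a = (a NAND c) NAND a
g3 = g2 NAND b = ((a NAND c) NAND a) NAND b
g4 = d NAND g3 = d NAND (((a NAND c) NAND a) NAND b)
g5 = g4 NAND g3 = (d NAND (((a NAND c) NAND a) NAND b)) NAND (((a NAND c) NAND a) NAND b)
g6 = g5 NAND b = ((d NAND (((a NAND c) NAND a) NAND b)) NAND (((a NAND c) NAND a) NAND b)) NAND b
g7 = g2 NAND g6 = ((a NAND c) NAND a) NAND (((d NAND (((a NAND c) NAND a) NAND b)) NAND (((a NAND c) NAND a) NAND b)) NAND b)

((a NAND c) NAND a) NAND (((d NAND (((a NAND c) NAND a) NAND b)) NAND (((a NAND c) NAND a) NAND b)) NAND b)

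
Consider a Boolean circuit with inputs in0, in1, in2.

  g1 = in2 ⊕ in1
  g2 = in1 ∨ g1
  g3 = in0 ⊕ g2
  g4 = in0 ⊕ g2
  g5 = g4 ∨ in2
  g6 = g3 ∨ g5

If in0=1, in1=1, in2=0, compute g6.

0

g1 = 0 ⊕ 1 = 1
g2 = 1 ∨ 1 = 1
g3 = 1 ⊕ 1 = 0
g4 = 1 ⊕ 1 = 0
g5 = 0 ∨ 0 = 0
g6 = 0 ∨ 0 = 0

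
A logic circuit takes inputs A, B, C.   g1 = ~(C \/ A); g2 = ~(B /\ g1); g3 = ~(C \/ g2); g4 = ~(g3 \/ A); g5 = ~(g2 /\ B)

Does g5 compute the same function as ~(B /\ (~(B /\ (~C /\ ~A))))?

g1 = ~(C \/ A)
g2 = ~(B /\ g1) = ~(B /\ (~(C \/ A)))
g5 = ~(g2 /\ B) = ~((~(B /\ (~(C \/ A)))) /\ B)
At A=0, B=1, C=1: circuit gives 0, formula gives 0.
At A=0, B=0, C=0: circuit gives 1, formula gives 1.
Agrees on all 8 inputs.

Yes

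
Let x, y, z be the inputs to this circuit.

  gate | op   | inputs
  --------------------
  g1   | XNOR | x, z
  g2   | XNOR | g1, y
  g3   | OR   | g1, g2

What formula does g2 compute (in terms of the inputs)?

(x XNOR z) XNOR y

g1 = x XNOR z
g2 = g1 XNOR y = (x XNOR z) XNOR y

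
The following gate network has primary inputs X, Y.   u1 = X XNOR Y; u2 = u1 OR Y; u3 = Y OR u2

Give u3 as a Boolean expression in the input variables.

u1 = X XNOR Y
u2 = u1 OR Y = (X XNOR Y) OR Y
u3 = Y OR u2 = Y OR ((X XNOR Y) OR Y)

Y OR ((X XNOR Y) OR Y)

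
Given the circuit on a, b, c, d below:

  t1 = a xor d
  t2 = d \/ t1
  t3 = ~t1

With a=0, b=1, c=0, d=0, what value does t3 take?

t1 = 0 xor 0 = 0
t3 = ~0 = 1

1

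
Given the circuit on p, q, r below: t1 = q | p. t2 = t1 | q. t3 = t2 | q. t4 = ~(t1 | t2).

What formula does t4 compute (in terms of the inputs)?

t1 = q | p
t2 = t1 | q = (q | p) | q
t4 = ~(t1 | t2) = ~((q | p) | ((q | p) | q))

~((q | p) | ((q | p) | q))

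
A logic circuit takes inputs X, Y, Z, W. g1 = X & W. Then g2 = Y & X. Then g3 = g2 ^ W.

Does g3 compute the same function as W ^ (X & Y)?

Yes

g2 = Y & X
g3 = g2 ^ W = (Y & X) ^ W
At X=0, Y=0, Z=0, W=0: circuit gives 0, formula gives 0.
At X=0, Y=0, Z=0, W=1: circuit gives 1, formula gives 1.
Agrees on all 16 inputs.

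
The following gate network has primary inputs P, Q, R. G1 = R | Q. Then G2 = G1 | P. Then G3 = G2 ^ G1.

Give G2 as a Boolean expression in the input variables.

G1 = R | Q
G2 = G1 | P = (R | Q) | P

(R | Q) | P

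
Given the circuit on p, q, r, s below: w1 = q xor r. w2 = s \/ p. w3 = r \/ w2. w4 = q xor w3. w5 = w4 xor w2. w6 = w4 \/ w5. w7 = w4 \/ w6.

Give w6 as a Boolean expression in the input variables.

(q xor (r \/ (s \/ p))) \/ ((q xor (r \/ (s \/ p))) xor (s \/ p))

w2 = s \/ p
w3 = r \/ w2 = r \/ (s \/ p)
w4 = q xor w3 = q xor (r \/ (s \/ p))
w5 = w4 xor w2 = (q xor (r \/ (s \/ p))) xor (s \/ p)
w6 = w4 \/ w5 = (q xor (r \/ (s \/ p))) \/ ((q xor (r \/ (s \/ p))) xor (s \/ p))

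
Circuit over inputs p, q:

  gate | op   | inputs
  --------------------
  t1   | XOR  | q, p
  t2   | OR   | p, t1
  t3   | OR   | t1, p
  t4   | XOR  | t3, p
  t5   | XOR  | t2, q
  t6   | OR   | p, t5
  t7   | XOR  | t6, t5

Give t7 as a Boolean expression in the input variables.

(p OR ((p OR (q XOR p)) XOR q)) XOR ((p OR (q XOR p)) XOR q)

t1 = q XOR p
t2 = p OR t1 = p OR (q XOR p)
t5 = t2 XOR q = (p OR (q XOR p)) XOR q
t6 = p OR t5 = p OR ((p OR (q XOR p)) XOR q)
t7 = t6 XOR t5 = (p OR ((p OR (q XOR p)) XOR q)) XOR ((p OR (q XOR p)) XOR q)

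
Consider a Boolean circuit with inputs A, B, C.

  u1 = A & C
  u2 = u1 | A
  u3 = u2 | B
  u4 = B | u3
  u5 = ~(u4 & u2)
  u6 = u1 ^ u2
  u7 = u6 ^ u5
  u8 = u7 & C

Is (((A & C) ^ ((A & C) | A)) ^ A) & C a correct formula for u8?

No

u1 = A & C
u2 = u1 | A = (A & C) | A
u3 = u2 | B = ((A & C) | A) | B
u4 = B | u3 = B | (((A & C) | A) | B)
u5 = ~(u4 & u2) = ~((B | (((A & C) | A) | B)) & ((A & C) | A))
u6 = u1 ^ u2 = (A & C) ^ ((A & C) | A)
u7 = u6 ^ u5 = ((A & C) ^ ((A & C) | A)) ^ (~((B | (((A & C) | A) | B)) & ((A & C) | A)))
u8 = u7 & C = (((A & C) ^ ((A & C) | A)) ^ (~((B | (((A & C) | A) | B)) & ((A & C) | A)))) & C
At A=0, B=0, C=1: circuit gives 1, formula gives 0.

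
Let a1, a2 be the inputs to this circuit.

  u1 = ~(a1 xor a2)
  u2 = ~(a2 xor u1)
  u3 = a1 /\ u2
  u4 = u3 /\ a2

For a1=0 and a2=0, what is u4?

u1 = ~(0 xor 0) = 1
u2 = ~(0 xor 1) = 0
u3 = 0 /\ 0 = 0
u4 = 0 /\ 0 = 0

0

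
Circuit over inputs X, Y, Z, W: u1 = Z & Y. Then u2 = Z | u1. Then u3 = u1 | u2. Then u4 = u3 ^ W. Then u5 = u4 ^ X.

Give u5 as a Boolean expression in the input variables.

(((Z & Y) | (Z | (Z & Y))) ^ W) ^ X

u1 = Z & Y
u2 = Z | u1 = Z | (Z & Y)
u3 = u1 | u2 = (Z & Y) | (Z | (Z & Y))
u4 = u3 ^ W = ((Z & Y) | (Z | (Z & Y))) ^ W
u5 = u4 ^ X = (((Z & Y) | (Z | (Z & Y))) ^ W) ^ X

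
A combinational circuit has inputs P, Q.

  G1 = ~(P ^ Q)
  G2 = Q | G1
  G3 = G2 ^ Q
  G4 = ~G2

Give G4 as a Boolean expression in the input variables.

~(Q | (~(P ^ Q)))

G1 = ~(P ^ Q)
G2 = Q | G1 = Q | (~(P ^ Q))
G4 = ~G2 = ~(Q | (~(P ^ Q)))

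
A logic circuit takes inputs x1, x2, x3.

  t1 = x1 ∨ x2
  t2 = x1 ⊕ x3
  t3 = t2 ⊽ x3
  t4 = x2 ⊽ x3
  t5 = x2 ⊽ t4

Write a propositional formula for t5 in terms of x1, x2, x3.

t4 = x2 ⊽ x3
t5 = x2 ⊽ t4 = x2 ⊽ (x2 ⊽ x3)

x2 ⊽ (x2 ⊽ x3)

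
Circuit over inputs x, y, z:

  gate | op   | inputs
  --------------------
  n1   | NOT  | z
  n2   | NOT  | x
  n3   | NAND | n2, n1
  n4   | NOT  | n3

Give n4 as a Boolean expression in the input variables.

n1 = NOT z
n2 = NOT x
n3 = n2 NAND n1 = NOT x NAND NOT z
n4 = NOT n3 = NOT (NOT x NAND NOT z)

NOT (NOT x NAND NOT z)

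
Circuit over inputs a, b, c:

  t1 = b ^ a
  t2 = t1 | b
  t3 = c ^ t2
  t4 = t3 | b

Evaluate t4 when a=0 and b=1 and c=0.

1

t1 = 1 ^ 0 = 1
t2 = 1 | 1 = 1
t3 = 0 ^ 1 = 1
t4 = 1 | 1 = 1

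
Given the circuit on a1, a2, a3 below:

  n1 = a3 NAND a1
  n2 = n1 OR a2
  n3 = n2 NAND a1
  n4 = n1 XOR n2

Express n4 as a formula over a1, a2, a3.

(a3 NAND a1) XOR ((a3 NAND a1) OR a2)

n1 = a3 NAND a1
n2 = n1 OR a2 = (a3 NAND a1) OR a2
n4 = n1 XOR n2 = (a3 NAND a1) XOR ((a3 NAND a1) OR a2)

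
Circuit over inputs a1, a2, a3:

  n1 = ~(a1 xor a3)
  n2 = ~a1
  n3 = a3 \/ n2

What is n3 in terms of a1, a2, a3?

n2 = ~a1
n3 = a3 \/ n2 = a3 \/ ~a1

a3 \/ ~a1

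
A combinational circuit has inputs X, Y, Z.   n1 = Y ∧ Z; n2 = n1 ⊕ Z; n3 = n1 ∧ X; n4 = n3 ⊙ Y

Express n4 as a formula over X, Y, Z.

((Y ∧ Z) ∧ X) ⊙ Y

n1 = Y ∧ Z
n3 = n1 ∧ X = (Y ∧ Z) ∧ X
n4 = n3 ⊙ Y = ((Y ∧ Z) ∧ X) ⊙ Y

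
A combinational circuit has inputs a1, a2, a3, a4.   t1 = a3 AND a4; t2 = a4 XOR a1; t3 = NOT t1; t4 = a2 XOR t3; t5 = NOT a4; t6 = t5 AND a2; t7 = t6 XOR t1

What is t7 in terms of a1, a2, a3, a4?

(NOT a4 AND a2) XOR (a3 AND a4)

t1 = a3 AND a4
t5 = NOT a4
t6 = t5 AND a2 = NOT a4 AND a2
t7 = t6 XOR t1 = (NOT a4 AND a2) XOR (a3 AND a4)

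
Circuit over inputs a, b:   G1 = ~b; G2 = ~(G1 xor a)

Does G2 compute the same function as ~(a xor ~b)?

Yes

G1 = ~b
G2 = ~(G1 xor a) = ~(~b xor a)
At a=0, b=0: circuit gives 0, formula gives 0.
At a=0, b=1: circuit gives 1, formula gives 1.
Agrees on all 4 inputs.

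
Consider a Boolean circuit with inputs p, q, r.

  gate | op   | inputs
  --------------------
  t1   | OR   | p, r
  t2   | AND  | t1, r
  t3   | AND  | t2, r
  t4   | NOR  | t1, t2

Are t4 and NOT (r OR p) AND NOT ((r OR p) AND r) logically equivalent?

Yes

t1 = p OR r
t2 = t1 AND r = (p OR r) AND r
t4 = t1 NOR t2 = (p OR r) NOR ((p OR r) AND r)
At p=0, q=0, r=1: circuit gives 0, formula gives 0.
At p=0, q=0, r=0: circuit gives 1, formula gives 1.
Agrees on all 8 inputs.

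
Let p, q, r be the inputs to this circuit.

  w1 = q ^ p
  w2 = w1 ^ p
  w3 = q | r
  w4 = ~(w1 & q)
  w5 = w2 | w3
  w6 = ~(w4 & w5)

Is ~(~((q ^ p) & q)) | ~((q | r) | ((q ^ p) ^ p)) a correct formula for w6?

w1 = q ^ p
w2 = w1 ^ p = (q ^ p) ^ p
w3 = q | r
w4 = ~(w1 & q) = ~((q ^ p) & q)
w5 = w2 | w3 = ((q ^ p) ^ p) | (q | r)
w6 = ~(w4 & w5) = ~((~((q ^ p) & q)) & (((q ^ p) ^ p) | (q | r)))
At p=0, q=0, r=1: circuit gives 0, formula gives 0.
At p=0, q=0, r=0: circuit gives 1, formula gives 1.
Agrees on all 8 inputs.

Yes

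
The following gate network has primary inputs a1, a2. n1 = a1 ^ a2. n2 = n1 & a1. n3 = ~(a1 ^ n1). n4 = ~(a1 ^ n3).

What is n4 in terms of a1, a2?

n1 = a1 ^ a2
n3 = ~(a1 ^ n1) = ~(a1 ^ (a1 ^ a2))
n4 = ~(a1 ^ n3) = ~(a1 ^ (~(a1 ^ (a1 ^ a2))))

~(a1 ^ (~(a1 ^ (a1 ^ a2))))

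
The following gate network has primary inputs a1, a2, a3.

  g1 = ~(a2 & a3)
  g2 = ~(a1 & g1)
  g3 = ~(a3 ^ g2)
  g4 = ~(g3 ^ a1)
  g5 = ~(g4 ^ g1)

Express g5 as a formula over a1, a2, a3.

g1 = ~(a2 & a3)
g2 = ~(a1 & g1) = ~(a1 & (~(a2 & a3)))
g3 = ~(a3 ^ g2) = ~(a3 ^ (~(a1 & (~(a2 & a3)))))
g4 = ~(g3 ^ a1) = ~((~(a3 ^ (~(a1 & (~(a2 & a3)))))) ^ a1)
g5 = ~(g4 ^ g1) = ~((~((~(a3 ^ (~(a1 & (~(a2 & a3)))))) ^ a1)) ^ (~(a2 & a3)))

~((~((~(a3 ^ (~(a1 & (~(a2 & a3)))))) ^ a1)) ^ (~(a2 & a3)))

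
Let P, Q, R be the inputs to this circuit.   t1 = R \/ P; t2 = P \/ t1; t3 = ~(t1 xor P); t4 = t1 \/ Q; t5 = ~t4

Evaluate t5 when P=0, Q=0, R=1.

t1 = 1 \/ 0 = 1
t4 = 1 \/ 0 = 1
t5 = ~1 = 0

0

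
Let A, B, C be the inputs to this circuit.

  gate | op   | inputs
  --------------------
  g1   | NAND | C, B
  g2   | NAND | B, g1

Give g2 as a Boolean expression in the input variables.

B NAND (C NAND B)

g1 = C NAND B
g2 = B NAND g1 = B NAND (C NAND B)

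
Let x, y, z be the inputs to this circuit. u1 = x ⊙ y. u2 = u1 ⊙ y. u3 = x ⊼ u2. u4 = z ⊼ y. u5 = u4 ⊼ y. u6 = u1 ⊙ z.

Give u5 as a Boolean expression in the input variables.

u4 = z ⊼ y
u5 = u4 ⊼ y = (z ⊼ y) ⊼ y

(z ⊼ y) ⊼ y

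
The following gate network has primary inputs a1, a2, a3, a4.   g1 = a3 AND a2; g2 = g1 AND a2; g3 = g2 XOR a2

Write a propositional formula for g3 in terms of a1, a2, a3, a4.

((a3 AND a2) AND a2) XOR a2

g1 = a3 AND a2
g2 = g1 AND a2 = (a3 AND a2) AND a2
g3 = g2 XOR a2 = ((a3 AND a2) AND a2) XOR a2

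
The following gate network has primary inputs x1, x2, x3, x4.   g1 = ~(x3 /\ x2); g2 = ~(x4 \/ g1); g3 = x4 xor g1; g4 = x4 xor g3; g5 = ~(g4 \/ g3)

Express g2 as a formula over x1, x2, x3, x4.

~(x4 \/ (~(x3 /\ x2)))

g1 = ~(x3 /\ x2)
g2 = ~(x4 \/ g1) = ~(x4 \/ (~(x3 /\ x2)))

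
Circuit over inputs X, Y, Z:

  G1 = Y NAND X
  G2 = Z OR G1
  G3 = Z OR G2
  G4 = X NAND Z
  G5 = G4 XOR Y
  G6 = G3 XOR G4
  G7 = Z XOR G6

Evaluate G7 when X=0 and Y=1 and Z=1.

G1 = 1 NAND 0 = 1
G2 = 1 OR 1 = 1
G3 = 1 OR 1 = 1
G4 = 0 NAND 1 = 1
G6 = 1 XOR 1 = 0
G7 = 1 XOR 0 = 1

1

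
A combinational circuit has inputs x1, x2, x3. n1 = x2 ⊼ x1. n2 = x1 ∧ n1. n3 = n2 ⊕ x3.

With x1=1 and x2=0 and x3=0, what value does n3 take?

1

n1 = 0 ⊼ 1 = 1
n2 = 1 ∧ 1 = 1
n3 = 1 ⊕ 0 = 1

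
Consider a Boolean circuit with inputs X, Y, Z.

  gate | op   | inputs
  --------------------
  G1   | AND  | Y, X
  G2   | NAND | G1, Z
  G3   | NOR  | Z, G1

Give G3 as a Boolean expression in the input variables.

Z NOR (Y AND X)

G1 = Y AND X
G3 = Z NOR G1 = Z NOR (Y AND X)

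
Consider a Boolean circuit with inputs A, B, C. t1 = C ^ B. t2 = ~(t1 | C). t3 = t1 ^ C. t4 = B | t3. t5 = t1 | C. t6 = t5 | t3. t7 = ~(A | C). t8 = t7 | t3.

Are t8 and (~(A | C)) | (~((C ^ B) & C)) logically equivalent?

t1 = C ^ B
t3 = t1 ^ C = (C ^ B) ^ C
t7 = ~(A | C)
t8 = t7 | t3 = (~(A | C)) | ((C ^ B) ^ C)
At A=1, B=0, C=0: circuit gives 0, formula gives 1.

No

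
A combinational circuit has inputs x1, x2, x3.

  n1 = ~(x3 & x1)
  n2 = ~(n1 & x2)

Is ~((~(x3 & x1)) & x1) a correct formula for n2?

n1 = ~(x3 & x1)
n2 = ~(n1 & x2) = ~((~(x3 & x1)) & x2)
At x1=0, x2=1, x3=0: circuit gives 0, formula gives 1.

No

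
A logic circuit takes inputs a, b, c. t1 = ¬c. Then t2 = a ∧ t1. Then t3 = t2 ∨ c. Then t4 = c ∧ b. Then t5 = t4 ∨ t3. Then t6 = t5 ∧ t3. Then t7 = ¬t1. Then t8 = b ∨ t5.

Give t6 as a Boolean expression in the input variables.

t1 = ¬c
t2 = a ∧ t1 = a ∧ ¬c
t3 = t2 ∨ c = (a ∧ ¬c) ∨ c
t4 = c ∧ b
t5 = t4 ∨ t3 = (c ∧ b) ∨ ((a ∧ ¬c) ∨ c)
t6 = t5 ∧ t3 = ((c ∧ b) ∨ ((a ∧ ¬c) ∨ c)) ∧ ((a ∧ ¬c) ∨ c)

((c ∧ b) ∨ ((a ∧ ¬c) ∨ c)) ∧ ((a ∧ ¬c) ∨ c)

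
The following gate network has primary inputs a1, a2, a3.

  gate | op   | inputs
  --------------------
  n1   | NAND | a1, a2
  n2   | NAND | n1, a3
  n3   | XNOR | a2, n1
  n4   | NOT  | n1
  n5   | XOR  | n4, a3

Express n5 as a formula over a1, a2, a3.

n1 = a1 NAND a2
n4 = NOT n1 = NOT (a1 NAND a2)
n5 = n4 XOR a3 = NOT (a1 NAND a2) XOR a3

NOT (a1 NAND a2) XOR a3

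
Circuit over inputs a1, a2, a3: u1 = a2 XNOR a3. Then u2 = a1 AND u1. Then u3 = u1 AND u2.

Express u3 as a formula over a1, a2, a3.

(a2 XNOR a3) AND (a1 AND (a2 XNOR a3))

u1 = a2 XNOR a3
u2 = a1 AND u1 = a1 AND (a2 XNOR a3)
u3 = u1 AND u2 = (a2 XNOR a3) AND (a1 AND (a2 XNOR a3))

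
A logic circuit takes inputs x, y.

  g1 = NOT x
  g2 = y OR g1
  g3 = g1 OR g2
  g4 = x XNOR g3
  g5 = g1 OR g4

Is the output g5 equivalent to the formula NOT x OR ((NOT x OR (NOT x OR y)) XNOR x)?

g1 = NOT x
g2 = y OR g1 = y OR NOT x
g3 = g1 OR g2 = NOT x OR (y OR NOT x)
g4 = x XNOR g3 = x XNOR (NOT x OR (y OR NOT x))
g5 = g1 OR g4 = NOT x OR (x XNOR (NOT x OR (y OR NOT x)))
At x=1, y=0: circuit gives 0, formula gives 0.
At x=0, y=0: circuit gives 1, formula gives 1.
Agrees on all 4 inputs.

Yes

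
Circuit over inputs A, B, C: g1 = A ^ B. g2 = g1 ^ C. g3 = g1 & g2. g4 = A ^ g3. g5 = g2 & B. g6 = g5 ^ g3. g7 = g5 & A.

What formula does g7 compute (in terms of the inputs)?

g1 = A ^ B
g2 = g1 ^ C = (A ^ B) ^ C
g5 = g2 & B = ((A ^ B) ^ C) & B
g7 = g5 & A = (((A ^ B) ^ C) & B) & A

(((A ^ B) ^ C) & B) & A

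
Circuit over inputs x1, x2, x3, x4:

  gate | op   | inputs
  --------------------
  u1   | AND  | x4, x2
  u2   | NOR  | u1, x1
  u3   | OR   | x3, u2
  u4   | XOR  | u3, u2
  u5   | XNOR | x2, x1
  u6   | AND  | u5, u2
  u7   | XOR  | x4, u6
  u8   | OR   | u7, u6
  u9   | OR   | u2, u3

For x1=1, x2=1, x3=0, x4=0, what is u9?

0

u1 = 0 AND 1 = 0
u2 = 0 NOR 1 = 0
u3 = 0 OR 0 = 0
u9 = 0 OR 0 = 0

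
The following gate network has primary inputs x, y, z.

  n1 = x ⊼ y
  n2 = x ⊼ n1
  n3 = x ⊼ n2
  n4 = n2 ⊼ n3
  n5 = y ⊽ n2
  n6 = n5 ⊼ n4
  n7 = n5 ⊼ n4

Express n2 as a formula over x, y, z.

n1 = x ⊼ y
n2 = x ⊼ n1 = x ⊼ (x ⊼ y)

x ⊼ (x ⊼ y)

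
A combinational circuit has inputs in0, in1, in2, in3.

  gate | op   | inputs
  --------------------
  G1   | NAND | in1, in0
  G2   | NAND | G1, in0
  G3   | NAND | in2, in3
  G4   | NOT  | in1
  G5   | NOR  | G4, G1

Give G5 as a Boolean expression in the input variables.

NOT in1 NOR (in1 NAND in0)

G1 = in1 NAND in0
G4 = NOT in1
G5 = G4 NOR G1 = NOT in1 NOR (in1 NAND in0)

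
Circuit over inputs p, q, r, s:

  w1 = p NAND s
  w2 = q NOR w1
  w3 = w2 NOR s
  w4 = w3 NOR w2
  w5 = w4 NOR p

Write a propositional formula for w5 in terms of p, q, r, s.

w1 = p NAND s
w2 = q NOR w1 = q NOR (p NAND s)
w3 = w2 NOR s = (q NOR (p NAND s)) NOR s
w4 = w3 NOR w2 = ((q NOR (p NAND s)) NOR s) NOR (q NOR (p NAND s))
w5 = w4 NOR p = (((q NOR (p NAND s)) NOR s) NOR (q NOR (p NAND s))) NOR p

(((q NOR (p NAND s)) NOR s) NOR (q NOR (p NAND s))) NOR p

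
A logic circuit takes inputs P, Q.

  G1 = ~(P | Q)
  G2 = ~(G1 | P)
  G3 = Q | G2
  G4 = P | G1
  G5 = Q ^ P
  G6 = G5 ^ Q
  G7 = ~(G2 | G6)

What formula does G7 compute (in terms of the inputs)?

G1 = ~(P | Q)
G2 = ~(G1 | P) = ~((~(P | Q)) | P)
G5 = Q ^ P
G6 = G5 ^ Q = (Q ^ P) ^ Q
G7 = ~(G2 | G6) = ~((~((~(P | Q)) | P)) | ((Q ^ P) ^ Q))

~((~((~(P | Q)) | P)) | ((Q ^ P) ^ Q))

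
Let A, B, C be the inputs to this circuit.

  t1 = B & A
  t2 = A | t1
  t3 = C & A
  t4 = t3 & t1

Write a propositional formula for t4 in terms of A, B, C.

t1 = B & A
t3 = C & A
t4 = t3 & t1 = (C & A) & (B & A)

(C & A) & (B & A)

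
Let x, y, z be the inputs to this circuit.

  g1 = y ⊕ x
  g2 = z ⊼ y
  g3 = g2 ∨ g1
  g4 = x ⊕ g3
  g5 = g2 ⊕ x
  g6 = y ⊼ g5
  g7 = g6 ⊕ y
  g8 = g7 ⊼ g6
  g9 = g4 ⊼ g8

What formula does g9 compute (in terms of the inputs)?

(x ⊕ ((z ⊼ y) ∨ (y ⊕ x))) ⊼ (((y ⊼ ((z ⊼ y) ⊕ x)) ⊕ y) ⊼ (y ⊼ ((z ⊼ y) ⊕ x)))

g1 = y ⊕ x
g2 = z ⊼ y
g3 = g2 ∨ g1 = (z ⊼ y) ∨ (y ⊕ x)
g4 = x ⊕ g3 = x ⊕ ((z ⊼ y) ∨ (y ⊕ x))
g5 = g2 ⊕ x = (z ⊼ y) ⊕ x
g6 = y ⊼ g5 = y ⊼ ((z ⊼ y) ⊕ x)
g7 = g6 ⊕ y = (y ⊼ ((z ⊼ y) ⊕ x)) ⊕ y
g8 = g7 ⊼ g6 = ((y ⊼ ((z ⊼ y) ⊕ x)) ⊕ y) ⊼ (y ⊼ ((z ⊼ y) ⊕ x))
g9 = g4 ⊼ g8 = (x ⊕ ((z ⊼ y) ∨ (y ⊕ x))) ⊼ (((y ⊼ ((z ⊼ y) ⊕ x)) ⊕ y) ⊼ (y ⊼ ((z ⊼ y) ⊕ x)))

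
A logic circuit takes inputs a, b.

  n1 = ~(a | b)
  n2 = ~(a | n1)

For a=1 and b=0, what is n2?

n1 = ~(1 | 0) = 0
n2 = ~(1 | 0) = 0

0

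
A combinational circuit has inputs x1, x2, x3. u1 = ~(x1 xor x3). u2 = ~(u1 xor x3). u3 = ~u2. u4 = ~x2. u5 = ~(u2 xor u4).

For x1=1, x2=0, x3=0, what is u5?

1

u1 = ~(1 xor 0) = 0
u2 = ~(0 xor 0) = 1
u4 = ~0 = 1
u5 = ~(1 xor 1) = 1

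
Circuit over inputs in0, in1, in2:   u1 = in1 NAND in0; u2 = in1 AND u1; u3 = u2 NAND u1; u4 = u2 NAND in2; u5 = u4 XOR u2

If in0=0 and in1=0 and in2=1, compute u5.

1

u1 = 0 NAND 0 = 1
u2 = 0 AND 1 = 0
u4 = 0 NAND 1 = 1
u5 = 1 XOR 0 = 1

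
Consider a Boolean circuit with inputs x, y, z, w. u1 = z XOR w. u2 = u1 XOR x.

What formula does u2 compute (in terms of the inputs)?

u1 = z XOR w
u2 = u1 XOR x = (z XOR w) XOR x

(z XOR w) XOR x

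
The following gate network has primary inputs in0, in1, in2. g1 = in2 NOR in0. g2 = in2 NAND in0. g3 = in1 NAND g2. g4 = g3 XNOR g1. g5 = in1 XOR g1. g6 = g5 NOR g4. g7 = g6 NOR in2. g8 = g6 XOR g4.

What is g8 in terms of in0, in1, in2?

g1 = in2 NOR in0
g2 = in2 NAND in0
g3 = in1 NAND g2 = in1 NAND (in2 NAND in0)
g4 = g3 XNOR g1 = (in1 NAND (in2 NAND in0)) XNOR (in2 NOR in0)
g5 = in1 XOR g1 = in1 XOR (in2 NOR in0)
g6 = g5 NOR g4 = (in1 XOR (in2 NOR in0)) NOR ((in1 NAND (in2 NAND in0)) XNOR (in2 NOR in0))
g8 = g6 XOR g4 = ((in1 XOR (in2 NOR in0)) NOR ((in1 NAND (in2 NAND in0)) XNOR (in2 NOR in0))) XOR ((in1 NAND (in2 NAND in0)) XNOR (in2 NOR in0))

((in1 XOR (in2 NOR in0)) NOR ((in1 NAND (in2 NAND in0)) XNOR (in2 NOR in0))) XOR ((in1 NAND (in2 NAND in0)) XNOR (in2 NOR in0))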